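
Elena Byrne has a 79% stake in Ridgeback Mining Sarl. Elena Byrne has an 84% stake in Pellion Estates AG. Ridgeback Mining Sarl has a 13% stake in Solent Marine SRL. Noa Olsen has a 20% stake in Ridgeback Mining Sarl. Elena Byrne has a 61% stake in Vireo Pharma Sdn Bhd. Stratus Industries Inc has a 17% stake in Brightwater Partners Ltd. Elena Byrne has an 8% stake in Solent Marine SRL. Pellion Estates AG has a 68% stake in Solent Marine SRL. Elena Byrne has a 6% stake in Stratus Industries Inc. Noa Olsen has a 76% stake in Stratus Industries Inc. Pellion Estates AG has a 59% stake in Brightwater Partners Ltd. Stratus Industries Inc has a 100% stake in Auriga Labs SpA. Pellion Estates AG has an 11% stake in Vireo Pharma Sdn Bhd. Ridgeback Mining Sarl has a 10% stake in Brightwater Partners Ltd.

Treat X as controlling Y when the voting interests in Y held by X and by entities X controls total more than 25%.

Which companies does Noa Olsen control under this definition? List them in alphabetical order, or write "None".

Auriga Labs SpA, Stratus Industries Inc

Noa holds 76% of Stratus, so Noa controls Stratus.
Stratus holds 100% of Auriga, so Noa controls Auriga.
No other company's threshold is met.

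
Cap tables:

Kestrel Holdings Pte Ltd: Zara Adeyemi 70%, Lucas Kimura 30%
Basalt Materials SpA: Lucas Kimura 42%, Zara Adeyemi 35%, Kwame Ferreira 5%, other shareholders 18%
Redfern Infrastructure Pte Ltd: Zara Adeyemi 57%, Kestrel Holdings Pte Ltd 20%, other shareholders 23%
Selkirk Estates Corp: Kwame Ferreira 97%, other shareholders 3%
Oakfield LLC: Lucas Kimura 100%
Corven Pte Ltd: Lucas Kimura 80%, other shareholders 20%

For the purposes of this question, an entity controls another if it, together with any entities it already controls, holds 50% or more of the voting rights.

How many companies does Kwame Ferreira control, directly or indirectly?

Kwame holds 97% of Selkirk, so Kwame controls Selkirk.
No other company's threshold is met.
Kwame controls 1 company.

1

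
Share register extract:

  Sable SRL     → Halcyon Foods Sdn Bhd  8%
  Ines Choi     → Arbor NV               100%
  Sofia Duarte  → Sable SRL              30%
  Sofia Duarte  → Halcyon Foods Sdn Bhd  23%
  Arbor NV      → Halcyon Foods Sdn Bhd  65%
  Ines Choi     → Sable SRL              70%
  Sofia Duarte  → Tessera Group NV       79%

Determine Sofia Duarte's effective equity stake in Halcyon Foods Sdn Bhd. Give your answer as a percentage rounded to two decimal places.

Sofia reaches Halcyon along 2 paths.
Via Sable: 30% × 8% = 2.4%.
Direct stake: 23% = 23%.
Total: 2.4% + 23% = 25.4%.
Rounded: 25.40%.

25.40%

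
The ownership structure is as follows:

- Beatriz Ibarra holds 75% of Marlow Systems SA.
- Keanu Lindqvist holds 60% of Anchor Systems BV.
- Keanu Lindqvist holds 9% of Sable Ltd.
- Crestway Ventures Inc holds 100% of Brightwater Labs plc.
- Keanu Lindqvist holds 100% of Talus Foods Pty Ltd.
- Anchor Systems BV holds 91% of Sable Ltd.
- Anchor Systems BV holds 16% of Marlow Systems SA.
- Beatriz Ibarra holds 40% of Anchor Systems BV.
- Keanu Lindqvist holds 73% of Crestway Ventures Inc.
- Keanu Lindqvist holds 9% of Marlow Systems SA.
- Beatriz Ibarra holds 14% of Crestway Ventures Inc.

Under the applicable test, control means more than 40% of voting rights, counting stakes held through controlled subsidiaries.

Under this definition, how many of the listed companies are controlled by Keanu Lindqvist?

Keanu holds 100% of Talus, so Keanu controls Talus.
Keanu holds 60% of Anchor, so Keanu controls Anchor.
Keanu holds 73% of Crestway, so Keanu controls Crestway.
Anchor and Keanu together hold 91% + 9% = 100% of Sable, so Keanu controls Sable.
Crestway holds 100% of Brightwater, so Keanu controls Brightwater.
No other company's threshold is met.
Keanu controls 5 companies.

5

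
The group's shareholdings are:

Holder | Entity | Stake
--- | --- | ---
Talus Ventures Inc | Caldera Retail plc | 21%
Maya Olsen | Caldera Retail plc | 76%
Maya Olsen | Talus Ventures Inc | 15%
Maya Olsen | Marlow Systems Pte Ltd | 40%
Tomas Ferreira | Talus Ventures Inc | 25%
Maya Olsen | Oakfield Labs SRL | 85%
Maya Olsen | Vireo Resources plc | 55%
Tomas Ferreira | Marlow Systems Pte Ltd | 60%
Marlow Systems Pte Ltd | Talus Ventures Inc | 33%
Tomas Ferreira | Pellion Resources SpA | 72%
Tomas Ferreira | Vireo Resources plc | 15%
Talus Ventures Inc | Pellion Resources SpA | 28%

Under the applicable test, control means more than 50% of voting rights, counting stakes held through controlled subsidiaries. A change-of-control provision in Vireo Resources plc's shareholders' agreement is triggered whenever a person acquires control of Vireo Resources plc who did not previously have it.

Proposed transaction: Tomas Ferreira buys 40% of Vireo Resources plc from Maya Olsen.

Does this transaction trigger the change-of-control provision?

Yes

The purchase adds only to Tomas's holdings (Maya's stake shrinks), so Tomas is the only person who could newly come to control Vireo.
Tomas holds 60% of Marlow, so Tomas controls Marlow.
Marlow and Tomas together hold 33% + 25% = 58% of Talus, so Tomas controls Talus.
Talus and Tomas together hold 28% + 72% = 100% of Pellion, so Tomas controls Pellion.
In Vireo, Tomas's side holds only 15%, not > 50%.
So before the transaction, Tomas does not control Vireo.
After the purchase, Tomas's direct stake in Vireo rises to 15% + 40% = 55%, and Maya's stake falls to 15%.
Tomas holds 55% of Vireo, so Tomas controls Vireo.
Tomas did not control Vireo before and does after, so the clause is triggered.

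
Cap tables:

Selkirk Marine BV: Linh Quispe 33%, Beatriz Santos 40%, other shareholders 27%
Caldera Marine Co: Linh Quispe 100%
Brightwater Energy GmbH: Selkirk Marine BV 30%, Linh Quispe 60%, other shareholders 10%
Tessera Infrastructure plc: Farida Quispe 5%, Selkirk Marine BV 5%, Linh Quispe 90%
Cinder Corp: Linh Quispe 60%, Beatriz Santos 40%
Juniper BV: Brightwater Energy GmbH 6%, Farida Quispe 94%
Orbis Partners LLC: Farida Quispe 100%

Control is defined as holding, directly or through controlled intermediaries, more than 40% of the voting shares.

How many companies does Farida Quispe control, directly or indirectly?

Farida holds 94% of Juniper, so Farida controls Juniper.
Farida holds 100% of Orbis, so Farida controls Orbis.
No other company's threshold is met.
Farida controls 2 companies.

2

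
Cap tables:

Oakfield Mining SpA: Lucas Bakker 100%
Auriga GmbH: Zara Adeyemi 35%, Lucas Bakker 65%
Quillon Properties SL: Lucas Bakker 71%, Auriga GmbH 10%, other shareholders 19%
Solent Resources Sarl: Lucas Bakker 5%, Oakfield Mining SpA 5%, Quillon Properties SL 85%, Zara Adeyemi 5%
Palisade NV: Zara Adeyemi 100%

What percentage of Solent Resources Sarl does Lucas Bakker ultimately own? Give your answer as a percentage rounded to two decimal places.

Lucas reaches Solent along 4 paths.
Direct stake: 5% = 5%.
Via Oakfield: 100% × 5% = 5%.
Via Quillon: 71% × 85% = 60.35%.
Via Auriga → Quillon: 65% × 10% × 85% = 5.525%.
Total: 5% + 5% + 60.35% + 5.525% = 75.875%.
Rounded: 75.88%.

75.88%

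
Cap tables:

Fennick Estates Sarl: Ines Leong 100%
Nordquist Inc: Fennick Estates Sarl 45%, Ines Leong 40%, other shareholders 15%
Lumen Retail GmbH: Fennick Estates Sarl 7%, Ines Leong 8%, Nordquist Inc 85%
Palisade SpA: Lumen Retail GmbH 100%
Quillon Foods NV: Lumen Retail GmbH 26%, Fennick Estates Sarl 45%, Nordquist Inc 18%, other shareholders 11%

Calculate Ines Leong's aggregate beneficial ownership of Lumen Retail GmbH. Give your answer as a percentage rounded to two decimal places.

87.25%

Ines reaches Lumen along 4 paths.
Via Fennick: 100% × 7% = 7%.
Direct stake: 8% = 8%.
Via Fennick → Nordquist: 100% × 45% × 85% = 38.25%.
Via Nordquist: 40% × 85% = 34%.
Total: 7% + 8% + 38.25% + 34% = 87.25%.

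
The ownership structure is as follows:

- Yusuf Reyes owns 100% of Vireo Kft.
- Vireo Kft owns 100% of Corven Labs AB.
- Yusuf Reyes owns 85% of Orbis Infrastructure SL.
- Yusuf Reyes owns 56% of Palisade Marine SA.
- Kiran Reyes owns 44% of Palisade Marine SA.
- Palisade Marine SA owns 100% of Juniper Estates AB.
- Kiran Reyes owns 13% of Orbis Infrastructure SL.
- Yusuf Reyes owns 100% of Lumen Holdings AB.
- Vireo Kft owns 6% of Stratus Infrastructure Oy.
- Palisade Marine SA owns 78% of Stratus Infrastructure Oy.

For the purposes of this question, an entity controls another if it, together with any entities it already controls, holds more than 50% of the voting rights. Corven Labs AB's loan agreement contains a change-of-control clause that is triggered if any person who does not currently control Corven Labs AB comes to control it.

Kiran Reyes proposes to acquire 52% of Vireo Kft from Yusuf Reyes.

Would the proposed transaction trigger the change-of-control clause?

The purchase adds only to Kiran's holdings (Yusuf's stake shrinks), so Kiran is the only person who could newly come to control Corven.
Kiran's largest direct stake is 44% in Palisade, which does not meet the threshold, so Kiran controls no company.
Neither Kiran nor any entity Kiran controls holds any voting interest in Corven.
So before the transaction, Kiran does not control Corven.
After the purchase, Kiran holds 52% of Vireo directly, and Yusuf's stake falls to 48%.
Kiran holds 52% of Vireo, so Kiran controls Vireo.
Vireo holds 100% of Corven, so Kiran controls Corven.
Kiran did not control Corven before and does after, so the clause is triggered.

Yes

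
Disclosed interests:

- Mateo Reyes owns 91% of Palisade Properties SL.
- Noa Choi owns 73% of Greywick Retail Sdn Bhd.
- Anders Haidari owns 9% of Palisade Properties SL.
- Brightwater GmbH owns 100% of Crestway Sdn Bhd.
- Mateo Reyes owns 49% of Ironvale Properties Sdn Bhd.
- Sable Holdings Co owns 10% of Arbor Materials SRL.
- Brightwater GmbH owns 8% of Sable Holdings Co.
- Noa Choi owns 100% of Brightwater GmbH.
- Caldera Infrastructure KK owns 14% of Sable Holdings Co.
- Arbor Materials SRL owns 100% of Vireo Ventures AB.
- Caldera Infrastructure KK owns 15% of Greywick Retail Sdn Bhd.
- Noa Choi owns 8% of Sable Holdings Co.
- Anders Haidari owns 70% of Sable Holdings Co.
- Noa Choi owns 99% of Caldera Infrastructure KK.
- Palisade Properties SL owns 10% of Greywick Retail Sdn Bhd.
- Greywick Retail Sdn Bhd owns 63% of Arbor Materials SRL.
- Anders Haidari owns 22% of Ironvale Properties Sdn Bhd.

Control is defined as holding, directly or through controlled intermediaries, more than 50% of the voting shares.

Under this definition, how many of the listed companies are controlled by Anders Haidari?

Anders holds 70% of Sable, so Anders controls Sable.
No other company's threshold is met.
Anders controls 1 company.

1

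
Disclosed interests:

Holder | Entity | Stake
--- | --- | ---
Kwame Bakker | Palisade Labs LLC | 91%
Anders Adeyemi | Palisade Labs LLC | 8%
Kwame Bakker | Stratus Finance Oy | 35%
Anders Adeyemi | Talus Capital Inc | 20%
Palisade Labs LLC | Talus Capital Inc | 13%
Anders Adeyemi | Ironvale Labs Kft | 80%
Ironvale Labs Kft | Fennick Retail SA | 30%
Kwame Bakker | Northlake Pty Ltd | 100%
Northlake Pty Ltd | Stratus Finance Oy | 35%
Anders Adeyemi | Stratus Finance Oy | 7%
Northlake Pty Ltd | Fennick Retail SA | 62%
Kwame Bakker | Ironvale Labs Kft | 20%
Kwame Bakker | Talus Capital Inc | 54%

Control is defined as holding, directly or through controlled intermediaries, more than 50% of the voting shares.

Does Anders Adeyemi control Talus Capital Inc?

Anders holds 80% of Ironvale, so Anders controls Ironvale.
In Talus, Anders's side holds only 20%, not > 50%.
So Anders does not control Talus.

No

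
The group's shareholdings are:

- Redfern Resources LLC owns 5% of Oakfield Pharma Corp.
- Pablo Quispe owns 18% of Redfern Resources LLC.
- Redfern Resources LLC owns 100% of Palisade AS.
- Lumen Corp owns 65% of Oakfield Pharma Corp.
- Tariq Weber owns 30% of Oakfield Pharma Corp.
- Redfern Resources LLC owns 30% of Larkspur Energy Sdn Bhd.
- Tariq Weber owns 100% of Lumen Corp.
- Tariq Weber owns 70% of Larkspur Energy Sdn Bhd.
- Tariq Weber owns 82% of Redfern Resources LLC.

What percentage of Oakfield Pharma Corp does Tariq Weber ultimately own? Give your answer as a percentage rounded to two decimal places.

Tariq reaches Oakfield along 3 paths.
Direct stake: 30% = 30%.
Via Lumen: 100% × 65% = 65%.
Via Redfern: 82% × 5% = 4.1%.
Total: 30% + 65% + 4.1% = 99.1%.
Rounded: 99.10%.

99.10%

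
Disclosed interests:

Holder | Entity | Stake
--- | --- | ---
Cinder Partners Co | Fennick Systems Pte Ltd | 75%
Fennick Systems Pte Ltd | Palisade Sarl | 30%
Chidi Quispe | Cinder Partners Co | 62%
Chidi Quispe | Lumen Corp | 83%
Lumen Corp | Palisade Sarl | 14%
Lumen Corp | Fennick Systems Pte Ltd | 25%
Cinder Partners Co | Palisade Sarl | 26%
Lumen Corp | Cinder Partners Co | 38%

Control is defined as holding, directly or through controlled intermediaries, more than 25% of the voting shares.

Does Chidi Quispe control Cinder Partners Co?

Yes

Chidi holds 83% of Lumen, so Chidi controls Lumen.
Chidi and Lumen together hold 62% + 38% = 100% of Cinder, so Chidi controls Cinder.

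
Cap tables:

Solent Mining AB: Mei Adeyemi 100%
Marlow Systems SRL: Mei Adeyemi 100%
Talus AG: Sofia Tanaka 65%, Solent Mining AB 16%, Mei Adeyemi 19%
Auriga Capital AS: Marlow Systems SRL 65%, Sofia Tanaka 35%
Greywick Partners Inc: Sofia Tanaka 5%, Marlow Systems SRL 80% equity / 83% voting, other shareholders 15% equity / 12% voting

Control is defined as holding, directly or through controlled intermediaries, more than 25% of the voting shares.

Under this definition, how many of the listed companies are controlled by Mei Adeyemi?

5

Mei holds 100% of Solent, so Mei controls Solent.
Mei holds 100% of Marlow, so Mei controls Marlow.
Solent and Mei together hold 16% + 19% = 35% of Talus, so Mei controls Talus.
Marlow holds 65% of Auriga, so Mei controls Auriga.
Marlow holds 83% of Greywick, so Mei controls Greywick.
Mei controls 5 companies.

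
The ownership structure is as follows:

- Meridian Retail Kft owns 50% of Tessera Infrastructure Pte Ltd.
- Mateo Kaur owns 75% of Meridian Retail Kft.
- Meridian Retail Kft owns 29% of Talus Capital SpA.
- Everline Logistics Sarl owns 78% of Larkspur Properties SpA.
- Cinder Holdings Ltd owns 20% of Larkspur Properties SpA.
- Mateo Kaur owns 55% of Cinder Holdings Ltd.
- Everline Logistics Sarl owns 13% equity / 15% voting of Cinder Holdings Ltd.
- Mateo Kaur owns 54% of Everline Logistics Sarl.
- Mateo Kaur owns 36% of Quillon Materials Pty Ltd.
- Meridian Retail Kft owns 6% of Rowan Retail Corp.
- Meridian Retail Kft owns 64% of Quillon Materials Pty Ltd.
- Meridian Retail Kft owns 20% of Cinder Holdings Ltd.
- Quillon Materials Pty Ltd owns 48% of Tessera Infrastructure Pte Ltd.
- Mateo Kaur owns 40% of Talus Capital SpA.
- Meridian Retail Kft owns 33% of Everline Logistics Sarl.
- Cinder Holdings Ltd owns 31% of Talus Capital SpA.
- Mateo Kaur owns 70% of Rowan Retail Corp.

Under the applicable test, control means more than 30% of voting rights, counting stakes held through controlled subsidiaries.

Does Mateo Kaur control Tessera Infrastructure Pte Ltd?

Mateo holds 75% of Meridian, so Mateo controls Meridian.
Mateo and Meridian together hold 36% + 64% = 100% of Quillon, so Mateo controls Quillon.
Quillon and Meridian together hold 48% + 50% = 98% of Tessera, so Mateo controls Tessera.

Yes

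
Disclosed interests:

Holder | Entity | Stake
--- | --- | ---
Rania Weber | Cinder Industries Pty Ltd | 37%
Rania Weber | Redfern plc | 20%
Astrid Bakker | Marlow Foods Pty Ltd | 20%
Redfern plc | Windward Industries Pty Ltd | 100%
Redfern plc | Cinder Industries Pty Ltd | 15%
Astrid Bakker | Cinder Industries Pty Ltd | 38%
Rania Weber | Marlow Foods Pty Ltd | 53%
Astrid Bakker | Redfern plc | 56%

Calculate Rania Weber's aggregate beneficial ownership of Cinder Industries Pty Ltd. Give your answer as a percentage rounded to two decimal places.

Rania reaches Cinder along 2 paths.
Direct stake: 37% = 37%.
Via Redfern: 20% × 15% = 3%.
Total: 37% + 3% = 40%.
Rounded: 40.00%.

40.00%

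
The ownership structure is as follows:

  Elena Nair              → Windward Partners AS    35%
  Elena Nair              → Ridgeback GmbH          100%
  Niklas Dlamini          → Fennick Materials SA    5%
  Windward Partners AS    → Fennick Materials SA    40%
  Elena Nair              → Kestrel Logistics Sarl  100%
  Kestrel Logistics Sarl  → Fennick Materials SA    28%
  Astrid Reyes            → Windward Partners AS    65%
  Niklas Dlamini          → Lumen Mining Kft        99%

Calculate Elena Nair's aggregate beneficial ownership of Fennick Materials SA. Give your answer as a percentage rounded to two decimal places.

42.00%

Elena reaches Fennick along 2 paths.
Via Windward: 35% × 40% = 14%.
Via Kestrel: 100% × 28% = 28%.
Total: 14% + 28% = 42%.
Rounded: 42.00%.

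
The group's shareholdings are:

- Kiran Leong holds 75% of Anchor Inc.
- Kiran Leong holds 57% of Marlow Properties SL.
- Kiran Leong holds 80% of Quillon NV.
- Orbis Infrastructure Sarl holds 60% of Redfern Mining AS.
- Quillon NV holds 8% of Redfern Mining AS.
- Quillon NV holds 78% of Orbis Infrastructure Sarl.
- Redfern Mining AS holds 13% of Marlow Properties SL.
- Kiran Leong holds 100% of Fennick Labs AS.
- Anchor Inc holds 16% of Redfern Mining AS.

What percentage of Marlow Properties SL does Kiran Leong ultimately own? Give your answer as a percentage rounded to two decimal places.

Kiran reaches Marlow along 4 paths.
Direct stake: 57% = 57%.
Via Quillon → Redfern: 80% × 8% × 13% = 0.832%.
Via Quillon → Orbis → Redfern: 80% × 78% × 60% × 13% = 4.8672%.
Via Anchor → Redfern: 75% × 16% × 13% = 1.56%.
Total: 57% + 0.832% + 4.8672% + 1.56% = 64.2592%.
Rounded: 64.26%.

64.26%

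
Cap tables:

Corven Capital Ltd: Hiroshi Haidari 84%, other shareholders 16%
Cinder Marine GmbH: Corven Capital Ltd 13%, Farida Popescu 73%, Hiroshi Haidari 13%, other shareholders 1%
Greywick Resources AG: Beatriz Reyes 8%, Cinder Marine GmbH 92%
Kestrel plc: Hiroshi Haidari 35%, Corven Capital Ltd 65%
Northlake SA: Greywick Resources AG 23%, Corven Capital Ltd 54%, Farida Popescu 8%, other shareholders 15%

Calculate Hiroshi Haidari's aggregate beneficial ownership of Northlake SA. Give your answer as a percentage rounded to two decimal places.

50.42%

Hiroshi reaches Northlake along 3 paths.
Via Corven → Cinder → Greywick: 84% × 13% × 92% × 23% = 2.310672%.
Via Cinder → Greywick: 13% × 92% × 23% = 2.7508%.
Via Corven: 84% × 54% = 45.36%.
Total: 2.310672% + 2.7508% + 45.36% = 50.421472%.
Rounded: 50.42%.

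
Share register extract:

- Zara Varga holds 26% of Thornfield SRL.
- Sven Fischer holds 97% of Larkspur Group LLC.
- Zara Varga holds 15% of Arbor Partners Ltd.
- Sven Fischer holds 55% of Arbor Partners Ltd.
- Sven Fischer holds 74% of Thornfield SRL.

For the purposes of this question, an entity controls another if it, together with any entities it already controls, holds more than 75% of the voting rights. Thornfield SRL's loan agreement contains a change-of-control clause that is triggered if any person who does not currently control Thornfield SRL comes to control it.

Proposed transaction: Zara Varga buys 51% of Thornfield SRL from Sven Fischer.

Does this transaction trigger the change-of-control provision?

The purchase adds only to Zara's holdings (Sven's stake shrinks), so Zara is the only person who could newly come to control Thornfield.
Zara's largest direct stake is 26% in Thornfield, which does not meet the threshold, so Zara controls no company.
In Thornfield, Zara's side holds only 26%, not > 75%.
So before the transaction, Zara does not control Thornfield.
After the purchase, Zara's direct stake in Thornfield rises to 26% + 51% = 77%, and Sven's stake falls to 23%.
Zara holds 77% of Thornfield, so Zara controls Thornfield.
Zara did not control Thornfield before and does after, so the clause is triggered.

Yes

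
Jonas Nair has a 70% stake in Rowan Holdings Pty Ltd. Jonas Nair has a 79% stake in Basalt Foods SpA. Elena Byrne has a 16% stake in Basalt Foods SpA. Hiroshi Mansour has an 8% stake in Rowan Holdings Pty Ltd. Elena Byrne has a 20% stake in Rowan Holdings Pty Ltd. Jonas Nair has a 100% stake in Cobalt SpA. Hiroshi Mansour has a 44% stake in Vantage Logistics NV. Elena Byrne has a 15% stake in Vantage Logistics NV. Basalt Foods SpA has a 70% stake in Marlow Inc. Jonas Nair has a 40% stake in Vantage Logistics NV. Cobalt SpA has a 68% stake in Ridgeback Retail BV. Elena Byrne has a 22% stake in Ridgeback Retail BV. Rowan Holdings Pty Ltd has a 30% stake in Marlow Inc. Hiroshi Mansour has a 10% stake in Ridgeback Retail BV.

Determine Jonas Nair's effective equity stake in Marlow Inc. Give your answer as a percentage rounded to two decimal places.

Jonas reaches Marlow along 2 paths.
Via Rowan: 70% × 30% = 21%.
Via Basalt: 79% × 70% = 55.3%.
Total: 21% + 55.3% = 76.3%.
Rounded: 76.30%.

76.30%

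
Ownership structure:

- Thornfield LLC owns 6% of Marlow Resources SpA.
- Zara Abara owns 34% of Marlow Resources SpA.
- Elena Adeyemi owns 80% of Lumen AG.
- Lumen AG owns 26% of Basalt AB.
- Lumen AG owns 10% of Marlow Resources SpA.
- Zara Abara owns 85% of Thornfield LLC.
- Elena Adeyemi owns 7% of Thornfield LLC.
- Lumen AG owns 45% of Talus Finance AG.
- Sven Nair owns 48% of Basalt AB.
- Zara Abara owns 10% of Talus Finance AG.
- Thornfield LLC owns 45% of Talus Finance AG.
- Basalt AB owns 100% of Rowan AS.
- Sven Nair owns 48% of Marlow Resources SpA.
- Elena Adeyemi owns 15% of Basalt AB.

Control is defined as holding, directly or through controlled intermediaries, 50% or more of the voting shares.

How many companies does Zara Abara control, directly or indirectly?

Zara holds 85% of Thornfield, so Zara controls Thornfield.
Zara and Thornfield together hold 10% + 45% = 55% of Talus, so Zara controls Talus.
No other company's threshold is met.
Zara controls 2 companies.

2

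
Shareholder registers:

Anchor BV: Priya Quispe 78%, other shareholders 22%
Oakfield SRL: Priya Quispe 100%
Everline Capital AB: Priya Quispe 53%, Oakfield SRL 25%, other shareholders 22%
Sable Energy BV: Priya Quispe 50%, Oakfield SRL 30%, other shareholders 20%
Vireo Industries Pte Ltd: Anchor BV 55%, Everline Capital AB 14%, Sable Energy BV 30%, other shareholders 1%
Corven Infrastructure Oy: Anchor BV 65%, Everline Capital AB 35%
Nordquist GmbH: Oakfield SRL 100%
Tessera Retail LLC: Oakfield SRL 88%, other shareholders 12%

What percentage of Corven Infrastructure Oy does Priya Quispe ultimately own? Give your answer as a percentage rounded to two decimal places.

Priya reaches Corven along 3 paths.
Via Anchor: 78% × 65% = 50.7%.
Via Everline: 53% × 35% = 18.55%.
Via Oakfield → Everline: 100% × 25% × 35% = 8.75%.
Total: 50.7% + 18.55% + 8.75% = 78%.
Rounded: 78.00%.

78.00%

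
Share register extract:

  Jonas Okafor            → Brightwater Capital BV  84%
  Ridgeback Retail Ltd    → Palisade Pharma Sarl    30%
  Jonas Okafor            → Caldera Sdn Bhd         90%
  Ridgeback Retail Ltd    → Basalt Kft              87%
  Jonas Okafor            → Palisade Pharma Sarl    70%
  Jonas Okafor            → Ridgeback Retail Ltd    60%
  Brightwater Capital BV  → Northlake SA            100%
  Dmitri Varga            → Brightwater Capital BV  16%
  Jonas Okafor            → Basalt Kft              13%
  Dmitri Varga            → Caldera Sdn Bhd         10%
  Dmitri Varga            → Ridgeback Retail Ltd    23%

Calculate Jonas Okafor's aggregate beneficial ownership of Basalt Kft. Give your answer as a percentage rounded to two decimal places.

65.20%

Jonas reaches Basalt along 2 paths.
Direct stake: 13% = 13%.
Via Ridgeback: 60% × 87% = 52.2%.
Total: 13% + 52.2% = 65.2%.
Rounded: 65.20%.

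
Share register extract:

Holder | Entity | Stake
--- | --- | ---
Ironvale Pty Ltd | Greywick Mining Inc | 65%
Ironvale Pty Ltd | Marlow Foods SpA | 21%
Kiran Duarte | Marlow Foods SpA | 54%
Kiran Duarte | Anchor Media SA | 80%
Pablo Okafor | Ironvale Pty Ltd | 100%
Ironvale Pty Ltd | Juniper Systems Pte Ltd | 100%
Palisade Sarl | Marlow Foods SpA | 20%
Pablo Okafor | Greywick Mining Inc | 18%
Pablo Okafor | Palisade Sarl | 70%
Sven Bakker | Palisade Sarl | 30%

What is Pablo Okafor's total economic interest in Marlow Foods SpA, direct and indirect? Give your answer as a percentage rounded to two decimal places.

35.00%

Pablo reaches Marlow along 2 paths.
Via Palisade: 70% × 20% = 14%.
Via Ironvale: 100% × 21% = 21%.
Total: 14% + 21% = 35%.
Rounded: 35.00%.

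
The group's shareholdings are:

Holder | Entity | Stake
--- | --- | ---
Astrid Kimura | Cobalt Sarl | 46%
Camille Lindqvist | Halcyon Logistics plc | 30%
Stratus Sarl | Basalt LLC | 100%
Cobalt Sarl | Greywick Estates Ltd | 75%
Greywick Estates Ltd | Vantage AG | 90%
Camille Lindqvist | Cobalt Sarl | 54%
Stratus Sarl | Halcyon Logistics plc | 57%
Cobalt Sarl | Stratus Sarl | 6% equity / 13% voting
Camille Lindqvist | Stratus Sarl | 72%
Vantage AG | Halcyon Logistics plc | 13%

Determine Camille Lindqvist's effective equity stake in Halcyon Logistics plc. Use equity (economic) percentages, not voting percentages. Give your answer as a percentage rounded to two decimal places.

77.63%

Camille reaches Halcyon along 4 paths.
Via Cobalt → Stratus: 54% × 6% × 57% = 1.8468%.
Via Stratus: 72% × 57% = 41.04%.
Direct stake: 30% = 30%.
Via Cobalt → Greywick → Vantage: 54% × 75% × 90% × 13% = 4.7385%.
Total: 1.8468% + 41.04% + 30% + 4.7385% = 77.6253%.
Rounded: 77.63%.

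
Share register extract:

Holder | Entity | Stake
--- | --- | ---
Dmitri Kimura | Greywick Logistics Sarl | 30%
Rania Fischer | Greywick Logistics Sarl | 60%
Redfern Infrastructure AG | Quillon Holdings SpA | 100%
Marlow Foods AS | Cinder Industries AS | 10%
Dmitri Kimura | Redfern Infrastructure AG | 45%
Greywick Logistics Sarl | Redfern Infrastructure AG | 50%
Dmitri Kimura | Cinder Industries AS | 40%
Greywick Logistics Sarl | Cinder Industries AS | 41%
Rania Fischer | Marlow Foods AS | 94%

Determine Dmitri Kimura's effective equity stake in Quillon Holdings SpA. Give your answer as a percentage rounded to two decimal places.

60.00%

Dmitri reaches Quillon along 2 paths.
Via Greywick → Redfern: 30% × 50% × 100% = 15%.
Via Redfern: 45% × 100% = 45%.
Total: 15% + 45% = 60%.
Rounded: 60.00%.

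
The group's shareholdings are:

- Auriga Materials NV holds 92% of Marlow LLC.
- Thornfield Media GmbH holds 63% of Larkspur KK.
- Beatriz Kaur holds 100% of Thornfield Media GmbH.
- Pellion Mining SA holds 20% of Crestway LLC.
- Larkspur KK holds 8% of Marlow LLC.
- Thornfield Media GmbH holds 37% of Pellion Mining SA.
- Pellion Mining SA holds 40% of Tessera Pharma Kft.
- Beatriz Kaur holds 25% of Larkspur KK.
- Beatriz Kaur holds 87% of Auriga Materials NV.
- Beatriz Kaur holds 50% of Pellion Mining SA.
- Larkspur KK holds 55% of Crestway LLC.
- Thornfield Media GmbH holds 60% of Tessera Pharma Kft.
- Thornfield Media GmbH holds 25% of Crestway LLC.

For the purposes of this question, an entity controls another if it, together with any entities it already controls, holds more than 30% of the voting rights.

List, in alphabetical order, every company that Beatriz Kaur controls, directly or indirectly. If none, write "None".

Auriga Materials NV, Crestway LLC, Larkspur KK, Marlow LLC, Pellion Mining SA, Tessera Pharma Kft, Thornfield Media GmbH

Beatriz holds 100% of Thornfield, so Beatriz controls Thornfield.
Beatriz holds 87% of Auriga, so Beatriz controls Auriga.
Beatriz and Thornfield together hold 25% + 63% = 88% of Larkspur, so Beatriz controls Larkspur.
Beatriz and Thornfield together hold 50% + 37% = 87% of Pellion, so Beatriz controls Pellion.
Larkspur and Pellion and Thornfield together hold 55% + 20% + 25% = 100% of Crestway, so Beatriz controls Crestway.
Larkspur and Auriga together hold 8% + 92% = 100% of Marlow, so Beatriz controls Marlow.
Pellion and Thornfield together hold 40% + 60% = 100% of Tessera, so Beatriz controls Tessera.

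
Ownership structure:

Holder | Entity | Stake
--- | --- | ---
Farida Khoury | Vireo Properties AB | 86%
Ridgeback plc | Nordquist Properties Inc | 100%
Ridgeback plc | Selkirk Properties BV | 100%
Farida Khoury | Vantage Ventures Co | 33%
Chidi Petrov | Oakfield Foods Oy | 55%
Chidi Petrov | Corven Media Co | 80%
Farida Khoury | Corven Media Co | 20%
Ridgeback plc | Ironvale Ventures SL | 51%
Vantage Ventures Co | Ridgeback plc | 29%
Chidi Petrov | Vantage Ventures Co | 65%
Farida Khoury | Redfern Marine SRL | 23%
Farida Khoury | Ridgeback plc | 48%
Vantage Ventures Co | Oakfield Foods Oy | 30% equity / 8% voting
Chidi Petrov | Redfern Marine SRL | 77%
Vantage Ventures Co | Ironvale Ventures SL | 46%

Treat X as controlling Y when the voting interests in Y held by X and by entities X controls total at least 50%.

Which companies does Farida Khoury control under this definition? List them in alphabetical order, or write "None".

Farida holds 86% of Vireo, so Farida controls Vireo.
No other company's threshold is met.

Vireo Properties AB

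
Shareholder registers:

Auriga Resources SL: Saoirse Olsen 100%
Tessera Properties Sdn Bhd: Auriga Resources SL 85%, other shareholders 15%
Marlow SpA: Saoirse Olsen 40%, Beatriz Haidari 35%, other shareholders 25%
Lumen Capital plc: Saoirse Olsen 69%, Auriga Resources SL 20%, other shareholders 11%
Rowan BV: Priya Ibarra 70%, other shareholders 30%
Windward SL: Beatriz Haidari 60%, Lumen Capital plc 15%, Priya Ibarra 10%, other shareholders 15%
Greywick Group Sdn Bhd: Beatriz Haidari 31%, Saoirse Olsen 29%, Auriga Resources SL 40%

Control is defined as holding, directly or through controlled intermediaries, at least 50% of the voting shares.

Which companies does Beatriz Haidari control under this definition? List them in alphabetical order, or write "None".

Windward SL

Beatriz holds 60% of Windward, so Beatriz controls Windward.
No other company's threshold is met.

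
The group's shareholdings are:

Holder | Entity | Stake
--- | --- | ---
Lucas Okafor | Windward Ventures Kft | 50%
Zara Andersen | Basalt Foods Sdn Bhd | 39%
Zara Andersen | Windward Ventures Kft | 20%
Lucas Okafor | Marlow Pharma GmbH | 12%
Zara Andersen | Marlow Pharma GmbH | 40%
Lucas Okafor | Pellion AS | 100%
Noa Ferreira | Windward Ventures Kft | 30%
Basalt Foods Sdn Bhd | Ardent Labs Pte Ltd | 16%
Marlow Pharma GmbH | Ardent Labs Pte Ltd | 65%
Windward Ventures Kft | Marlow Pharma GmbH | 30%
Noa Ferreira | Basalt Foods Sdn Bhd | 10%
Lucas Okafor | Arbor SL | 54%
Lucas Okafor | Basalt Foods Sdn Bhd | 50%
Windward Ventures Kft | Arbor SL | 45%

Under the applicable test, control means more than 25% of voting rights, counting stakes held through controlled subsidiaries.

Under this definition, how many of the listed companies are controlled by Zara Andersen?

Zara holds 39% of Basalt, so Zara controls Basalt.
Zara holds 40% of Marlow, so Zara controls Marlow.
Basalt and Marlow together hold 16% + 65% = 81% of Ardent, so Zara controls Ardent.
No other company's threshold is met.
Zara controls 3 companies.

3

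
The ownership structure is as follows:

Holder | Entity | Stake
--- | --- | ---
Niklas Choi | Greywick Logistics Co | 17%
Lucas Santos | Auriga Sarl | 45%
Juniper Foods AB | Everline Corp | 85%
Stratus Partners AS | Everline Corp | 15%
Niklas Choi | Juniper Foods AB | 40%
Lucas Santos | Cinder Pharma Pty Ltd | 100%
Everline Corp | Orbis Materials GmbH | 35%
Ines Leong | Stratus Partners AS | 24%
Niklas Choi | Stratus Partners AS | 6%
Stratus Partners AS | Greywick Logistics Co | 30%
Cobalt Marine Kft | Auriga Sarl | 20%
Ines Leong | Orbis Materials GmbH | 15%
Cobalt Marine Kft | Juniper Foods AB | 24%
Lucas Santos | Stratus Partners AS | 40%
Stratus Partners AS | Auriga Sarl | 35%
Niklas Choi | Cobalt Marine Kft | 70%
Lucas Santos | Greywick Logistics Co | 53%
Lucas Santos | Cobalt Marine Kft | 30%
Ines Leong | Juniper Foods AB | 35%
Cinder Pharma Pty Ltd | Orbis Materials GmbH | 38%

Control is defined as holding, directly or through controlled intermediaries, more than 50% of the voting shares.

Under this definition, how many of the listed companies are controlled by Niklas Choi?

Niklas holds 70% of Cobalt, so Niklas controls Cobalt.
Niklas and Cobalt together hold 40% + 24% = 64% of Juniper, so Niklas controls Juniper.
Juniper holds 85% of Everline, so Niklas controls Everline.
No other company's threshold is met.
Niklas controls 3 companies.

3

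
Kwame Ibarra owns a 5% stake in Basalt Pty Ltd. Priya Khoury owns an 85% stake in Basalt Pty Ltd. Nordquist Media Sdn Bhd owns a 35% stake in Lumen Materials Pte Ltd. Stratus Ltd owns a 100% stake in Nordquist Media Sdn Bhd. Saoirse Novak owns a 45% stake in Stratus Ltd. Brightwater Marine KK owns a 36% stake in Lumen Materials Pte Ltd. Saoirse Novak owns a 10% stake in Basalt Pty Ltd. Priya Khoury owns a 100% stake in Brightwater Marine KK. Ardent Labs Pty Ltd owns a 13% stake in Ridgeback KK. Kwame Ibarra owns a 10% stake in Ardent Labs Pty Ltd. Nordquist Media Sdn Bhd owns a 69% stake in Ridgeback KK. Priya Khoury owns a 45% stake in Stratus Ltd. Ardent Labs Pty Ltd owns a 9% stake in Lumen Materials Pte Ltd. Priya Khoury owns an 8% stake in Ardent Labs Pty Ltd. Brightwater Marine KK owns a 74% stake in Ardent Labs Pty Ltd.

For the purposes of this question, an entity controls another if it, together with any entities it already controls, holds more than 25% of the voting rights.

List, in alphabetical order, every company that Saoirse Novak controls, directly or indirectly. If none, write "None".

Saoirse holds 45% of Stratus, so Saoirse controls Stratus.
Stratus holds 100% of Nordquist, so Saoirse controls Nordquist.
Nordquist holds 35% of Lumen, so Saoirse controls Lumen.
Nordquist holds 69% of Ridgeback, so Saoirse controls Ridgeback.
No other company's threshold is met.

Lumen Materials Pte Ltd, Nordquist Media Sdn Bhd, Ridgeback KK, Stratus Ltd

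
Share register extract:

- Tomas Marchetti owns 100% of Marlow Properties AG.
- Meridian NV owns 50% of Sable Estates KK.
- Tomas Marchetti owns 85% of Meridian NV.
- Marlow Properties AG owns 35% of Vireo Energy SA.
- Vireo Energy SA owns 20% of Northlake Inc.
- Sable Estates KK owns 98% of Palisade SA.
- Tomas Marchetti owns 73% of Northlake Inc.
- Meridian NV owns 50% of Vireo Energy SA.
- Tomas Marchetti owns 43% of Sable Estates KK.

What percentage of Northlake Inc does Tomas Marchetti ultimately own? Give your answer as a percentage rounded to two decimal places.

88.50%

Tomas reaches Northlake along 3 paths.
Direct stake: 73% = 73%.
Via Marlow → Vireo: 100% × 35% × 20% = 7%.
Via Meridian → Vireo: 85% × 50% × 20% = 8.5%.
Total: 73% + 7% + 8.5% = 88.5%.
Rounded: 88.50%.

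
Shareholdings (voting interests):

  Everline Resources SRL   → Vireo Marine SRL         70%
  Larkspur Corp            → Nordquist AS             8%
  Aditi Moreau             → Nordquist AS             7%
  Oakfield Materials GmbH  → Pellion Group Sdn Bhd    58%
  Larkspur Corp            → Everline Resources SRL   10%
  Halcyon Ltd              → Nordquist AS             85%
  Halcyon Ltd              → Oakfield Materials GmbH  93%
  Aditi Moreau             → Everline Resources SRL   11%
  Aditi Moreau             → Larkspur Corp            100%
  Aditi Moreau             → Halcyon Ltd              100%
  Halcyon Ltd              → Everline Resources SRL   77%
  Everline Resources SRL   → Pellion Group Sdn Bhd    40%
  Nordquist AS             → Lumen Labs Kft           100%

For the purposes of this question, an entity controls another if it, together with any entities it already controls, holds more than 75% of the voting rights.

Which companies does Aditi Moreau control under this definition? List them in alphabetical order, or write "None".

Aditi holds 100% of Larkspur, so Aditi controls Larkspur.
Aditi holds 100% of Halcyon, so Aditi controls Halcyon.
Halcyon holds 93% of Oakfield, so Aditi controls Oakfield.
Aditi and Halcyon and Larkspur together hold 7% + 85% + 8% = 100% of Nordquist, so Aditi controls Nordquist.
Larkspur and Aditi and Halcyon together hold 10% + 11% + 77% = 98% of Everline, so Aditi controls Everline.
Nordquist holds 100% of Lumen, so Aditi controls Lumen.
Everline and Oakfield together hold 40% + 58% = 98% of Pellion, so Aditi controls Pellion.
No other company's threshold is met.

Everline Resources SRL, Halcyon Ltd, Larkspur Corp, Lumen Labs Kft, Nordquist AS, Oakfield Materials GmbH, Pellion Group Sdn Bhd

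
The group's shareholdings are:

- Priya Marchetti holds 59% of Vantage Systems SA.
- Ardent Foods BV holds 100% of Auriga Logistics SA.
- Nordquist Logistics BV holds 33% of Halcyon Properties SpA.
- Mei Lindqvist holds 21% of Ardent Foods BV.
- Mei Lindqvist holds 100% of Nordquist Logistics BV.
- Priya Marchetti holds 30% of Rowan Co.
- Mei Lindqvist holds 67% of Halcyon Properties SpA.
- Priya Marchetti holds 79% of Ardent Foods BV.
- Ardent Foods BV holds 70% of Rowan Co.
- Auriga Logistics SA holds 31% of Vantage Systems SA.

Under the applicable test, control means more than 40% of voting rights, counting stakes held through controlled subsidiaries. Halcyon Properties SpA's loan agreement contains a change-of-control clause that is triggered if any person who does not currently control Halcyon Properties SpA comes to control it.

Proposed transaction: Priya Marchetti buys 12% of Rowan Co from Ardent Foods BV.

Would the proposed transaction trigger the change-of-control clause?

The purchase adds only to Priya's holdings (Ardent's stake shrinks), so Priya is the only person who could newly come to control Halcyon.
Priya holds 79% of Ardent, so Priya controls Ardent.
Ardent holds 100% of Auriga, so Priya controls Auriga.
Priya and Auriga together hold 59% + 31% = 90% of Vantage, so Priya controls Vantage.
Ardent and Priya together hold 70% + 30% = 100% of Rowan, so Priya controls Rowan.
Neither Priya nor any entity Priya controls holds any voting interest in Halcyon.
So before the transaction, Priya does not control Halcyon.
After the purchase, Priya's direct stake in Rowan rises to 30% + 12% = 42%, and Ardent's stake falls to 58%.
Ardent and Priya together hold 58% + 42% = 100% of Rowan, so Priya controls Rowan.
After the transaction, neither Priya nor any entity Priya controls holds a voting interest in Halcyon, so Priya still does not control it.
No new person acquires control, so the clause is not triggered.

No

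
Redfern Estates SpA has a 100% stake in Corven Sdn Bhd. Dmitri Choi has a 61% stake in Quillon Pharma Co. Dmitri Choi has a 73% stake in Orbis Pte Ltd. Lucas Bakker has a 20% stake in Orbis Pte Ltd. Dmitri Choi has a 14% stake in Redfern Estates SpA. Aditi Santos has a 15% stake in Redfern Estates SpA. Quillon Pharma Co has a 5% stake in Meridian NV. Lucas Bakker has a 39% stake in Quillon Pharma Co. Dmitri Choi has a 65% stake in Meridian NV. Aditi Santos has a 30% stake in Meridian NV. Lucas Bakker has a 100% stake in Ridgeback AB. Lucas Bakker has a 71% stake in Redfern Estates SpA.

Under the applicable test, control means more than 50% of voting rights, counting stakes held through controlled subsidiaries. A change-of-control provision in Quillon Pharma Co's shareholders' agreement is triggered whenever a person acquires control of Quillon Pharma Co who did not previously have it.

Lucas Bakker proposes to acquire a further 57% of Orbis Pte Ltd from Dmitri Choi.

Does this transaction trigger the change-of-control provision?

The purchase adds only to Lucas's holdings (Dmitri's stake shrinks), so Lucas is the only person who could newly come to control Quillon.
Lucas holds 71% of Redfern, so Lucas controls Redfern.
Redfern holds 100% of Corven, so Lucas controls Corven.
Lucas holds 100% of Ridgeback, so Lucas controls Ridgeback.
In Quillon, Lucas's side holds only 39%, not > 50%.
So before the transaction, Lucas does not control Quillon.
After the purchase, Lucas's direct stake in Orbis rises to 20% + 57% = 77%, and Dmitri's stake falls to 16%.
Lucas holds 77% of Orbis, so Lucas controls Orbis.
After the transaction, Lucas's side holds 39% of Quillon, not > 50%, so Lucas still does not control Quillon.
No new person acquires control, so the clause is not triggered.

No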